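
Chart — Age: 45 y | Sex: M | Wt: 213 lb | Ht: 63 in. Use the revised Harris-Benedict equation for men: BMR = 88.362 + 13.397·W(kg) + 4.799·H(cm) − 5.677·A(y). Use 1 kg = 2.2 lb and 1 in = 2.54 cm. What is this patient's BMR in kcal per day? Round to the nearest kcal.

Convert to metric: weight = 213 ÷ 2.2 = 96.8182 kg; height = 63 × 2.54 = 160.02 cm.
Harris-Benedict: BMR = 88.362 + 13.397(96.8182) + 4.799(160.02) − 5.677(45) = 1897.9062 kcal/day.

1898 kcal per day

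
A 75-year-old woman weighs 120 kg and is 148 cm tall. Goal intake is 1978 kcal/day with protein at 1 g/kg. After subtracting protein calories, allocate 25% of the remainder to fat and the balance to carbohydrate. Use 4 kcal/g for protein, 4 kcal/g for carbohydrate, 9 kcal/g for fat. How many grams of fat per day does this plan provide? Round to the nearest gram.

42 g/day

Protein = 1 × 120 = 120 g → 120 × 4 = 480 kcal.
Non-protein calories = 1978 − 480 = 1498 kcal.
Fat: 25% × 1498 = 374.5 kcal; carbohydrate: 1123.5 kcal.
Fat: 374.5 kcal ÷ 9 kcal/g = 41.6111 g.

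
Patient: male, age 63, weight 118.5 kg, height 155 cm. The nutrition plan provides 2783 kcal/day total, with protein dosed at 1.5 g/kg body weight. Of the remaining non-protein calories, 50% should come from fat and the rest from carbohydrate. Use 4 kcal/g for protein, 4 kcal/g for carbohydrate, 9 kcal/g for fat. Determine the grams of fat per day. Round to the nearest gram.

Protein = 1.5 × 118.5 = 177.75 g → 177.75 × 4 = 711 kcal.
Non-protein calories = 2783 − 711 = 2072 kcal.
Fat: 50% × 2072 = 1036 kcal; carbohydrate: 1036 kcal.
Fat: 1036 kcal ÷ 9 kcal/g = 115.1111 g.

115 g/day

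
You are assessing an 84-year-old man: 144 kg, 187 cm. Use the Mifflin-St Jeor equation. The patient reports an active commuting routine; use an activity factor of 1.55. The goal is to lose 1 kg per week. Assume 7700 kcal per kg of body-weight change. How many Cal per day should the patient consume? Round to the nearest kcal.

Mifflin-St Jeor (male): BMR = 10(144) + 6.25(187) − 5(84) + 5 = 1440 + 1168.75 − 420 + 5 = 2193.75 kcal/day.
TEE = 2193.75 × 1.55 = 3400.3125 kcal/day.
Required daily deficit = 1 × 7700 ÷ 7 = 1100 kcal/day.
Target intake = 3400.3125 − 1100 = 2300.3125 kcal/day.

2300 Cal per day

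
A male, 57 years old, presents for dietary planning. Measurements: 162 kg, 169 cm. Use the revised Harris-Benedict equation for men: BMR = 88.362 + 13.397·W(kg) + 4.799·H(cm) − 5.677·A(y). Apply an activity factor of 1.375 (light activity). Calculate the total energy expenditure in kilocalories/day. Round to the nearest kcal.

Harris-Benedict: BMR = 88.362 + 13.397(162) + 4.799(169) − 5.677(57) = 2746.118 kcal/day.
TEE = BMR × activity factor = 2746.118 × 1.375 = 3775.9123 kcal/day.

3776 kilocalories/day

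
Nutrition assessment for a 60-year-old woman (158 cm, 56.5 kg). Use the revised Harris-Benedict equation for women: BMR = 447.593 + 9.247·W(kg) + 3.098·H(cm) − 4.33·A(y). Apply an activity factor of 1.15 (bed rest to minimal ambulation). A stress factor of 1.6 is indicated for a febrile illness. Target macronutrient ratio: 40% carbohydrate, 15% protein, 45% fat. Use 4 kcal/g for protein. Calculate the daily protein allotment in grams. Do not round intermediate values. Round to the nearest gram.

83 g/day

Harris-Benedict: BMR = 447.593 + 9.247(56.5) + 3.098(158) − 4.33(60) = 1199.7325 kcal/day.
TEE = 1199.7325 × 1.15 = 1379.6924 kcal/day.
With stress factor 1.6: 1379.6924 × 1.6 = 2207.5078 kcal/day.
Protein energy = 15% × 2207.5078 = 331.1262 kcal.
Protein = 331.1262 ÷ 4 kcal/g = 82.7815 g.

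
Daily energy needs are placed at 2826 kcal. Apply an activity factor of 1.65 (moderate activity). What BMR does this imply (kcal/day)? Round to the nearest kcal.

1713 kcal/day

BMR = TEE ÷ activity factor = 2826 ÷ 1.65 = 1712.7273 kcal/day.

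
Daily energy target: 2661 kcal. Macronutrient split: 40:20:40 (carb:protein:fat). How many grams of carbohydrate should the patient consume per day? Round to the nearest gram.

Carbohydrate energy = 40% × 2661 = 1064.4 kcal.
At 4 kcal/g: 1064.4 ÷ 4 = 266.1 g.

266 g/day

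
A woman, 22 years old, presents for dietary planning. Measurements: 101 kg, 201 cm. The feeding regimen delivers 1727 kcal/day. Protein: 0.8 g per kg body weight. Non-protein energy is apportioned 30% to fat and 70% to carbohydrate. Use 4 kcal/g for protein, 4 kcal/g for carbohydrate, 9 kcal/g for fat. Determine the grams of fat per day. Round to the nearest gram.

Protein = 0.8 × 101 = 80.8 g → 80.8 × 4 = 323.2 kcal.
Non-protein calories = 1727 − 323.2 = 1403.8 kcal.
Fat: 30% × 1403.8 = 421.14 kcal; carbohydrate: 982.66 kcal.
Fat: 421.14 kcal ÷ 9 kcal/g = 46.7933 g.

47 g/day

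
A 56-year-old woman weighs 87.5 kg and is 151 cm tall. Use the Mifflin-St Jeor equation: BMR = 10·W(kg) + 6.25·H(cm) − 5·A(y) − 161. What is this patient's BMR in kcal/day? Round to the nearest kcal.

1378 kcal/day

Mifflin-St Jeor (female): BMR = 10(87.5) + 6.25(151) − 5(56) − 161 = 875 + 943.75 − 280 − 161 = 1377.75 kcal/day.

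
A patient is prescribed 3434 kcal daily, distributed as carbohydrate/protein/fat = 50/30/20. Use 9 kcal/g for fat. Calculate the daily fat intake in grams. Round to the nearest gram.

Fat energy = 20% × 3434 = 686.8 kcal.
At 9 kcal/g: 686.8 ÷ 9 = 76.3111 g.

76 g/day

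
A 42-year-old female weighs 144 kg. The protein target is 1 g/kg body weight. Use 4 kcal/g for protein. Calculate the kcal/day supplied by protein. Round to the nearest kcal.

576 kcal/day

Protein = 1 g/kg × 144 kg = 144 g/day.
Protein energy = 144 g × 4 kcal/g = 576 kcal/day.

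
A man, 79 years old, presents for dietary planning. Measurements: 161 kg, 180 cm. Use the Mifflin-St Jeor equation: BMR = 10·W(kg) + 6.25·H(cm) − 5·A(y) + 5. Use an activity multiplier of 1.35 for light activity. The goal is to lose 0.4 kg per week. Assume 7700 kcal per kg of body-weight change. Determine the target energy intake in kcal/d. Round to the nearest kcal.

Mifflin-St Jeor (male): BMR = 10(161) + 6.25(180) − 5(79) + 5 = 1610 + 1125 − 395 + 5 = 2345 kcal/day.
TEE = 2345 × 1.35 = 3165.75 kcal/day.
Required daily deficit = 0.4 × 7700 ÷ 7 = 440 kcal/day.
Target intake = 3165.75 − 440 = 2725.75 kcal/day.

2726 kcal/d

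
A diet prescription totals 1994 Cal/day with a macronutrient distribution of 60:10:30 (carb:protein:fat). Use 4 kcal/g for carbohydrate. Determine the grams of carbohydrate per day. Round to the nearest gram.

299 g/day

Carbohydrate energy = 60% × 1994 = 1196.4 kcal.
At 4 kcal/g: 1196.4 ÷ 4 = 299.1 g.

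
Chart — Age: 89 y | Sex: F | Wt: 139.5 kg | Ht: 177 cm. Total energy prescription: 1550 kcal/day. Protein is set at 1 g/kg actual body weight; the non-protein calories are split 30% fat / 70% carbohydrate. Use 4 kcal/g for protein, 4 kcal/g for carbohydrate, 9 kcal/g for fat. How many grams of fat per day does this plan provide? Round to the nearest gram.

33 g/day

Protein = 1 × 139.5 = 139.5 g → 139.5 × 4 = 558 kcal.
Non-protein calories = 1550 − 558 = 992 kcal.
Fat: 30% × 992 = 297.6 kcal; carbohydrate: 694.4 kcal.
Fat: 297.6 kcal ÷ 9 kcal/g = 33.0667 g.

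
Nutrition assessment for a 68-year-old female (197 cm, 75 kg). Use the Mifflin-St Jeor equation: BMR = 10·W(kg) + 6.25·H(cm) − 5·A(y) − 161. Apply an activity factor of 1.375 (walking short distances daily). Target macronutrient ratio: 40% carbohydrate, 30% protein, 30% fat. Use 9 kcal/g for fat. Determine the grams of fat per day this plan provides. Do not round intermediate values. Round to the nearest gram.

68 g/day

Mifflin-St Jeor (female): BMR = 10(75) + 6.25(197) − 5(68) − 161 = 750 + 1231.25 − 340 − 161 = 1480.25 kcal/day.
TEE = 1480.25 × 1.375 = 2035.3438 kcal/day.
Fat energy = 30% × 2035.3438 = 610.6031 kcal.
Fat = 610.6031 ÷ 9 kcal/g = 67.8448 g.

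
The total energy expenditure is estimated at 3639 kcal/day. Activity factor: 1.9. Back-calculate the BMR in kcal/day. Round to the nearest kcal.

BMR = TEE ÷ activity factor = 3639 ÷ 1.9 = 1915.2632 kcal/day.

1915 kcal/day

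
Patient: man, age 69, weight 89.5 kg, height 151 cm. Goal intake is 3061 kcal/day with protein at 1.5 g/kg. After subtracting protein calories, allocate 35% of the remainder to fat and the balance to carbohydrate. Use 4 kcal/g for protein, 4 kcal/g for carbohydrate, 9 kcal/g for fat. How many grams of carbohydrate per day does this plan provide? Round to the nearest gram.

Protein = 1.5 × 89.5 = 134.25 g → 134.25 × 4 = 537 kcal.
Non-protein calories = 3061 − 537 = 2524 kcal.
Fat: 35% × 2524 = 883.4 kcal; carbohydrate: 1640.6 kcal.
Carbohydrate: 1640.6 kcal ÷ 4 kcal/g = 410.15 g.

410 g/day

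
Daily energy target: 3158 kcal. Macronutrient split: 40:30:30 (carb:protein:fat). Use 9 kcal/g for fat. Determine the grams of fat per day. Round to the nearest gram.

105 g/day

Fat energy = 30% × 3158 = 947.4 kcal.
At 9 kcal/g: 947.4 ÷ 9 = 105.2667 g.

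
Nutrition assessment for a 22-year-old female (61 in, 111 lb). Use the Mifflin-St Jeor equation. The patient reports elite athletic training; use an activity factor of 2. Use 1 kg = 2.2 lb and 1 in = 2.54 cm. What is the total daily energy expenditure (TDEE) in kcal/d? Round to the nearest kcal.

2404 kcal/d

Convert to metric: weight = 111 ÷ 2.2 = 50.4545 kg; height = 61 × 2.54 = 154.94 cm.
Mifflin-St Jeor (female): BMR = 10(50.4545) + 6.25(154.94) − 5(22) − 161 = 504.5455 + 968.375 − 110 − 161 = 1201.9205 kcal/day.
TEE = BMR × activity factor = 1201.9205 × 2 = 2403.8409 kcal/day.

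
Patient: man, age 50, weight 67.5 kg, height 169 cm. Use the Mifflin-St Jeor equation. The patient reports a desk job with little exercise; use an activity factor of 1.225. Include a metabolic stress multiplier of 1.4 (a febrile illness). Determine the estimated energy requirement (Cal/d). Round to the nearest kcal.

2549 Cal/d

Mifflin-St Jeor (male): BMR = 10(67.5) + 6.25(169) − 5(50) + 5 = 675 + 1056.25 − 250 + 5 = 1486.25 kcal/day.
TEE = BMR × activity factor = 1486.25 × 1.225 = 1820.6563 kcal/day.
Apply stress factor: 1820.6563 × 1.4 = 2548.9188 kcal/day.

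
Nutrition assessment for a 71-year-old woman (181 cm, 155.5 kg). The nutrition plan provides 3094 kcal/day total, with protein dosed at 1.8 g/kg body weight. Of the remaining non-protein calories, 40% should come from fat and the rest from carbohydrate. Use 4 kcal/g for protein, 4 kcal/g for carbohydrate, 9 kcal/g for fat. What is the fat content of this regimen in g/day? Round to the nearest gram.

Protein = 1.8 × 155.5 = 279.9 g → 279.9 × 4 = 1119.6 kcal.
Non-protein calories = 3094 − 1119.6 = 1974.4 kcal.
Fat: 40% × 1974.4 = 789.76 kcal; carbohydrate: 1184.64 kcal.
Fat: 789.76 kcal ÷ 9 kcal/g = 87.7511 g.

88 g/day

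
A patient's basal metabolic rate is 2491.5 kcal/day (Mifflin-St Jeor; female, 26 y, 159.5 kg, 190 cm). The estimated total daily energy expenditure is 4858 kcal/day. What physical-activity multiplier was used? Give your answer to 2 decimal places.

1.95

Activity factor = TEE ÷ BMR = 4858 ÷ 2491.5 = 1.95.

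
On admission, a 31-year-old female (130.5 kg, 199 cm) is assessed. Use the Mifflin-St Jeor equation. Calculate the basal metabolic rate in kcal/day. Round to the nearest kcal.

2233 kcal/day

Mifflin-St Jeor (female): BMR = 10(130.5) + 6.25(199) − 5(31) − 161 = 1305 + 1243.75 − 155 − 161 = 2232.75 kcal/day.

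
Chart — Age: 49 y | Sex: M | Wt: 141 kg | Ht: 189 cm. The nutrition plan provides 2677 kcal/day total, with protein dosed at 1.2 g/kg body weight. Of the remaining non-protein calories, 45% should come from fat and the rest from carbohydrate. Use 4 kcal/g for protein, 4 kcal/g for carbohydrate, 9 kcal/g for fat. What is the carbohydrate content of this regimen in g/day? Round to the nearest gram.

Protein = 1.2 × 141 = 169.2 g → 169.2 × 4 = 676.8 kcal.
Non-protein calories = 2677 − 676.8 = 2000.2 kcal.
Fat: 45% × 2000.2 = 900.09 kcal; carbohydrate: 1100.11 kcal.
Carbohydrate: 1100.11 kcal ÷ 4 kcal/g = 275.0275 g.

275 g/day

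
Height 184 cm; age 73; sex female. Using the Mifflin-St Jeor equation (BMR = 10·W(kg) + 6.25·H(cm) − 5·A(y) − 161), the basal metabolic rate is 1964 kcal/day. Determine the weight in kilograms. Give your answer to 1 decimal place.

134.0 kg

1964 = 10·W + 6.25(184) − 5(73) − 161
10·W = 1964 − 624 = 1340, so W = 134 kg.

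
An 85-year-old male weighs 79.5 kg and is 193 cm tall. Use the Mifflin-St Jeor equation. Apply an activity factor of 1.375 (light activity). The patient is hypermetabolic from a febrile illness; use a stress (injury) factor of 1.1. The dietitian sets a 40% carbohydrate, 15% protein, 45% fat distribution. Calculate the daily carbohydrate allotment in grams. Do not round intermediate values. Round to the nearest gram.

Mifflin-St Jeor (male): BMR = 10(79.5) + 6.25(193) − 5(85) + 5 = 795 + 1206.25 − 425 + 5 = 1581.25 kcal/day.
TEE = 1581.25 × 1.375 = 2174.2188 kcal/day.
With stress factor 1.1: 2174.2188 × 1.1 = 2391.6406 kcal/day.
Carbohydrate energy = 40% × 2391.6406 = 956.6563 kcal.
Carbohydrate = 956.6563 ÷ 4 kcal/g = 239.1641 g.

239 g/day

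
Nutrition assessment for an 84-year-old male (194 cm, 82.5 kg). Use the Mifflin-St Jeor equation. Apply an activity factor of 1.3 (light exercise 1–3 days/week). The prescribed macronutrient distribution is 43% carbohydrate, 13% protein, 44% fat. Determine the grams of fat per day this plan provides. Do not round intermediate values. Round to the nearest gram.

Mifflin-St Jeor (male): BMR = 10(82.5) + 6.25(194) − 5(84) + 5 = 825 + 1212.5 − 420 + 5 = 1622.5 kcal/day.
TEE = 1622.5 × 1.3 = 2109.25 kcal/day.
Fat energy = 44% × 2109.25 = 928.07 kcal.
Fat = 928.07 ÷ 9 kcal/g = 103.1189 g.

103 g/day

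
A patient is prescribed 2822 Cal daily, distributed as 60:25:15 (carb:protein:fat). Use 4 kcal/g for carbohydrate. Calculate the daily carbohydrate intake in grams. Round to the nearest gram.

Carbohydrate energy = 60% × 2822 = 1693.2 kcal.
At 4 kcal/g: 1693.2 ÷ 4 = 423.3 g.

423 g/day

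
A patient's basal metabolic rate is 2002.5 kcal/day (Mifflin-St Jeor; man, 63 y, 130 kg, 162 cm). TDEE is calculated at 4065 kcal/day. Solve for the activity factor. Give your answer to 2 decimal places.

Activity factor = TEE ÷ BMR = 4065 ÷ 2002.5 = 2.03.

2.03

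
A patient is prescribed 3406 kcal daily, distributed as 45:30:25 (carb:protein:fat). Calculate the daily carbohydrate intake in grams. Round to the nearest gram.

383 g/day

Carbohydrate energy = 45% × 3406 = 1532.7 kcal.
At 4 kcal/g: 1532.7 ÷ 4 = 383.175 g.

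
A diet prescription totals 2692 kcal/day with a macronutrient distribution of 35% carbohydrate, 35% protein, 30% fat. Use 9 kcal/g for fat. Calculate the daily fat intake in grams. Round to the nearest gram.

90 g/day

Fat energy = 30% × 2692 = 807.6 kcal.
At 9 kcal/g: 807.6 ÷ 9 = 89.7333 g.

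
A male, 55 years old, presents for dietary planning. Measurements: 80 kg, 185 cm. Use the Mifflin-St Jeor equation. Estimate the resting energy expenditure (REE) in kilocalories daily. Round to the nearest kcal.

Mifflin-St Jeor (male): BMR = 10(80) + 6.25(185) − 5(55) + 5 = 800 + 1156.25 − 275 + 5 = 1686.25 kcal/day.

1686 kilocalories daily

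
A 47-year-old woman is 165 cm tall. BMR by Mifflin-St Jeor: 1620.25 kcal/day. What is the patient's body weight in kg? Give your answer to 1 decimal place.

98.5 kg

1620.25 = 10·W + 6.25(165) − 5(47) − 161
10·W = 1620.25 − 635.25 = 985, so W = 98.5 kg.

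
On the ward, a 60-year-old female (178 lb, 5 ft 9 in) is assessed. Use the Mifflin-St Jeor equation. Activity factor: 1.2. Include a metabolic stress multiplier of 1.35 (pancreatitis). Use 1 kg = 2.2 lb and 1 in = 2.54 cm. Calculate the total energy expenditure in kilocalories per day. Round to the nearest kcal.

Convert to metric: weight = 178 ÷ 2.2 = 80.9091 kg; height = (5×12 + 9) × 2.54 = 69 × 2.54 = 175.26 cm.
Mifflin-St Jeor (female): BMR = 10(80.9091) + 6.25(175.26) − 5(60) − 161 = 809.0909 + 1095.375 − 300 − 161 = 1443.4659 kcal/day.
TEE = BMR × activity factor = 1443.4659 × 1.2 = 1732.1591 kcal/day.
Apply stress factor: 1732.1591 × 1.35 = 2338.4148 kcal/day.

2338 kilocalories per day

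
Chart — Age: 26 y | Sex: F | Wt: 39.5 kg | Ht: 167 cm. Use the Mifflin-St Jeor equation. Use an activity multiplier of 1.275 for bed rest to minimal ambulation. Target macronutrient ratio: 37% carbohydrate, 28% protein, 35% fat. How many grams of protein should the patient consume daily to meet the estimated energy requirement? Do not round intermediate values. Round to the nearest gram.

Mifflin-St Jeor (female): BMR = 10(39.5) + 6.25(167) − 5(26) − 161 = 395 + 1043.75 − 130 − 161 = 1147.75 kcal/day.
TEE = 1147.75 × 1.275 = 1463.3813 kcal/day.
Protein energy = 28% × 1463.3813 = 409.7468 kcal.
Protein = 409.7468 ÷ 4 kcal/g = 102.4367 g.

102 g/day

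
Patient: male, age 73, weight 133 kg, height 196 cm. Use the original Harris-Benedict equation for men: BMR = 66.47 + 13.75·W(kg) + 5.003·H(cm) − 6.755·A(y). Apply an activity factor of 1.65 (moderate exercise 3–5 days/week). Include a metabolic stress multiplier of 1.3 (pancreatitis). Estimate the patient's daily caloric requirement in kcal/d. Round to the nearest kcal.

5111 kcal/d

Harris-Benedict: BMR = 66.47 + 13.75(133) + 5.003(196) − 6.755(73) = 2382.693 kcal/day.
TEE = BMR × activity factor = 2382.693 × 1.65 = 3931.4435 kcal/day.
Apply stress factor: 3931.4435 × 1.3 = 5110.8765 kcal/day.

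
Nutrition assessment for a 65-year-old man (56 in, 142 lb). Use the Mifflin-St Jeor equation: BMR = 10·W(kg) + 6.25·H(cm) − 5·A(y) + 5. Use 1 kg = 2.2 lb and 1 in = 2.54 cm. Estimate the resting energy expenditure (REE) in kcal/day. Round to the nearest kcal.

Convert to metric: weight = 142 ÷ 2.2 = 64.5455 kg; height = 56 × 2.54 = 142.24 cm.
Mifflin-St Jeor (male): BMR = 10(64.5455) + 6.25(142.24) − 5(65) + 5 = 645.4545 + 889 − 325 + 5 = 1214.4545 kcal/day.

1214 kcal/day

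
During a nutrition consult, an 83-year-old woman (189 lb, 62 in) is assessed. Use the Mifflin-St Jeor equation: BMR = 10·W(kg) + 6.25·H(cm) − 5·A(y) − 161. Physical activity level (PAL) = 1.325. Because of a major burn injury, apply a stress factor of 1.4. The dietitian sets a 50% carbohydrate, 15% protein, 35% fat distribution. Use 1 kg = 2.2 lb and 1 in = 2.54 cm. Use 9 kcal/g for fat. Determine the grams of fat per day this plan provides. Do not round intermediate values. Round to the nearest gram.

Convert to metric: weight = 189 ÷ 2.2 = 85.9091 kg; height = 62 × 2.54 = 157.48 cm.
Mifflin-St Jeor (female): BMR = 10(85.9091) + 6.25(157.48) − 5(83) − 161 = 859.0909 + 984.25 − 415 − 161 = 1267.3409 kcal/day.
TEE = 1267.3409 × 1.325 = 1679.2267 kcal/day.
With stress factor 1.4: 1679.2267 × 1.4 = 2350.9174 kcal/day.
Fat energy = 35% × 2350.9174 = 822.8211 kcal.
Fat = 822.8211 ÷ 9 kcal/g = 91.4246 g.

91 g/day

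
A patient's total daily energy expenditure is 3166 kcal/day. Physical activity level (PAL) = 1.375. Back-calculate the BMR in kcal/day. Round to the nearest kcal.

BMR = TEE ÷ activity factor = 3166 ÷ 1.375 = 2302.5455 kcal/day.

2303 kcal/day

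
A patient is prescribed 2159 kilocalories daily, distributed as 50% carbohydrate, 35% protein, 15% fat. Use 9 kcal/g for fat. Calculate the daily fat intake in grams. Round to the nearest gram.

36 g/day

Fat energy = 15% × 2159 = 323.85 kcal.
At 9 kcal/g: 323.85 ÷ 9 = 35.9833 g.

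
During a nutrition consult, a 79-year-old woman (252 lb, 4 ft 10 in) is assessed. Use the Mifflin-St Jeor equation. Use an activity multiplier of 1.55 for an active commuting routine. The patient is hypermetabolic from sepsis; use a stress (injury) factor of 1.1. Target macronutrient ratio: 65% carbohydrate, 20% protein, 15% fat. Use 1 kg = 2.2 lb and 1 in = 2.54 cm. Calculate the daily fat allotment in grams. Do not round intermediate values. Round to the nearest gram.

43 g/day

Convert to metric: weight = 252 ÷ 2.2 = 114.5455 kg; height = (4×12 + 10) × 2.54 = 58 × 2.54 = 147.32 cm.
Mifflin-St Jeor (female): BMR = 10(114.5455) + 6.25(147.32) − 5(79) − 161 = 1145.4545 + 920.75 − 395 − 161 = 1510.2045 kcal/day.
TEE = 1510.2045 × 1.55 = 2340.817 kcal/day.
With stress factor 1.1: 2340.817 × 1.1 = 2574.8988 kcal/day.
Fat energy = 15% × 2574.8988 = 386.2348 kcal.
Fat = 386.2348 ÷ 9 kcal/g = 42.915 g.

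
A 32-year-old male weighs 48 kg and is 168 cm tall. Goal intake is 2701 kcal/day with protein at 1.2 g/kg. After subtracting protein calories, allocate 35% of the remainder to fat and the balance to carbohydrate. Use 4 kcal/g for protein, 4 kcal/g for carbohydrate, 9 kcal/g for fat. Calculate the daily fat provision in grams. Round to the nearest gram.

Protein = 1.2 × 48 = 57.6 g → 57.6 × 4 = 230.4 kcal.
Non-protein calories = 2701 − 230.4 = 2470.6 kcal.
Fat: 35% × 2470.6 = 864.71 kcal; carbohydrate: 1605.89 kcal.
Fat: 864.71 kcal ÷ 9 kcal/g = 96.0789 g.

96 g/day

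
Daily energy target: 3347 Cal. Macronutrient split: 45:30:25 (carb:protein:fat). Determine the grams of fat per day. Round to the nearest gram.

Fat energy = 25% × 3347 = 836.75 kcal.
At 9 kcal/g: 836.75 ÷ 9 = 92.9722 g.

93 g/day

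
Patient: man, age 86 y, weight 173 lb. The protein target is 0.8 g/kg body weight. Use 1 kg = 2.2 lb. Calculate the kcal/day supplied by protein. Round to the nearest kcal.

252 kcal/day

Weight in kg = 173 ÷ 2.2 = 78.6364 kg.
Protein = 0.8 g/kg × 78.6364 kg = 62.9091 g/day.
Protein energy = 62.9091 g × 4 kcal/g = 251.6364 kcal/day.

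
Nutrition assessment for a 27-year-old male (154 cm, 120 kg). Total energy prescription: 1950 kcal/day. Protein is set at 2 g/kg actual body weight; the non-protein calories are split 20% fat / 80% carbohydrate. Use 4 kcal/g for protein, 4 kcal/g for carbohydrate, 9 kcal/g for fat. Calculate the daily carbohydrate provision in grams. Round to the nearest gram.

Protein = 2 × 120 = 240 g → 240 × 4 = 960 kcal.
Non-protein calories = 1950 − 960 = 990 kcal.
Fat: 20% × 990 = 198 kcal; carbohydrate: 792 kcal.
Carbohydrate: 792 kcal ÷ 4 kcal/g = 198 g.

198 g/day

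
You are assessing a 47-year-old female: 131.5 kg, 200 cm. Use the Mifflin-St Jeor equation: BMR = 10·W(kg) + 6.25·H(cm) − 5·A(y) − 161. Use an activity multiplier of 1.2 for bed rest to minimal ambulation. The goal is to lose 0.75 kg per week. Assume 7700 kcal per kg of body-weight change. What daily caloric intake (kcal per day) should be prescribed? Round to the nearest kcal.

Mifflin-St Jeor (female): BMR = 10(131.5) + 6.25(200) − 5(47) − 161 = 1315 + 1250 − 235 − 161 = 2169 kcal/day.
TEE = 2169 × 1.2 = 2602.8 kcal/day.
Required daily deficit = 0.75 × 7700 ÷ 7 = 825 kcal/day.
Target intake = 2602.8 − 825 = 1777.8 kcal/day.

1778 kcal per day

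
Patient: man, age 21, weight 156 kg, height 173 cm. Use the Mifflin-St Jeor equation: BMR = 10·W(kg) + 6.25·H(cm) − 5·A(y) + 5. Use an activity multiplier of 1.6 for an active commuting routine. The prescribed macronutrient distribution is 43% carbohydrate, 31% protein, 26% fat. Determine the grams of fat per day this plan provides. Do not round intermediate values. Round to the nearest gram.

117 g/day

Mifflin-St Jeor (male): BMR = 10(156) + 6.25(173) − 5(21) + 5 = 1560 + 1081.25 − 105 + 5 = 2541.25 kcal/day.
TEE = 2541.25 × 1.6 = 4066 kcal/day.
Fat energy = 26% × 4066 = 1057.16 kcal.
Fat = 1057.16 ÷ 9 kcal/g = 117.4622 g.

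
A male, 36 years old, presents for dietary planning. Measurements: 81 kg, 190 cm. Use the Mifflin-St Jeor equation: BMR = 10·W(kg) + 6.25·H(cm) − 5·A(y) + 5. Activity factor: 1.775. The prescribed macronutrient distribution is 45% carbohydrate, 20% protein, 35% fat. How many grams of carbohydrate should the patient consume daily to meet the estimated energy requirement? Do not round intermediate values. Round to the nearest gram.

364 g/day

Mifflin-St Jeor (male): BMR = 10(81) + 6.25(190) − 5(36) + 5 = 810 + 1187.5 − 180 + 5 = 1822.5 kcal/day.
TEE = 1822.5 × 1.775 = 3234.9375 kcal/day.
Carbohydrate energy = 45% × 3234.9375 = 1455.7219 kcal.
Carbohydrate = 1455.7219 ÷ 4 kcal/g = 363.9305 g.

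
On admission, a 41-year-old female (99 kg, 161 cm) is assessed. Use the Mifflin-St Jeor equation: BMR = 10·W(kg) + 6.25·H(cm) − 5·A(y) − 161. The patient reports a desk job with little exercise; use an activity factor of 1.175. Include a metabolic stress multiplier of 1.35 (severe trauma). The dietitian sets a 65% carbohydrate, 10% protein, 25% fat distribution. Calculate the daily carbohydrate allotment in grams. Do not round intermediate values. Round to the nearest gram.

Mifflin-St Jeor (female): BMR = 10(99) + 6.25(161) − 5(41) − 161 = 990 + 1006.25 − 205 − 161 = 1630.25 kcal/day.
TEE = 1630.25 × 1.175 = 1915.5438 kcal/day.
With stress factor 1.35: 1915.5438 × 1.35 = 2585.9841 kcal/day.
Carbohydrate energy = 65% × 2585.9841 = 1680.8896 kcal.
Carbohydrate = 1680.8896 ÷ 4 kcal/g = 420.2224 g.

420 g/day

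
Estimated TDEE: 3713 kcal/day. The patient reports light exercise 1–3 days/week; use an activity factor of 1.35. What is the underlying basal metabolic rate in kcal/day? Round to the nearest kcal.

BMR = TEE ÷ activity factor = 3713 ÷ 1.35 = 2750.3704 kcal/day.

2750 kcal/day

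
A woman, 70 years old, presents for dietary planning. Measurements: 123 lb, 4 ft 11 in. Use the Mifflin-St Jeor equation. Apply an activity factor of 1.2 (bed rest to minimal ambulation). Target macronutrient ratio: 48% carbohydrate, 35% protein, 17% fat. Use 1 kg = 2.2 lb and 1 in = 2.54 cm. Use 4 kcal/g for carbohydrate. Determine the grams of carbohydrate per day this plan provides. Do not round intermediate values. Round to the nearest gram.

142 g/day

Convert to metric: weight = 123 ÷ 2.2 = 55.9091 kg; height = (4×12 + 11) × 2.54 = 59 × 2.54 = 149.86 cm.
Mifflin-St Jeor (female): BMR = 10(55.9091) + 6.25(149.86) − 5(70) − 161 = 559.0909 + 936.625 − 350 − 161 = 984.7159 kcal/day.
TEE = 984.7159 × 1.2 = 1181.6591 kcal/day.
Carbohydrate energy = 48% × 1181.6591 = 567.1964 kcal.
Carbohydrate = 567.1964 ÷ 4 kcal/g = 141.7991 g.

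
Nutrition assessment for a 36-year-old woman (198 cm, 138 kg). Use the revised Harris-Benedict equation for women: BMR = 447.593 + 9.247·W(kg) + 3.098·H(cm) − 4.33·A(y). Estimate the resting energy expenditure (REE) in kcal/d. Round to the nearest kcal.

2181 kcal/d

Harris-Benedict: BMR = 447.593 + 9.247(138) + 3.098(198) − 4.33(36) = 2181.203 kcal/day.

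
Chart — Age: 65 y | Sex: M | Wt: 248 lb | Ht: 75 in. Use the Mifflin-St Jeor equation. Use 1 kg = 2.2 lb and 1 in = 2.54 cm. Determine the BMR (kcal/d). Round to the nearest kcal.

Convert to metric: weight = 248 ÷ 2.2 = 112.7273 kg; height = 75 × 2.54 = 190.5 cm.
Mifflin-St Jeor (male): BMR = 10(112.7273) + 6.25(190.5) − 5(65) + 5 = 1127.2727 + 1190.625 − 325 + 5 = 1997.8977 kcal/day.

1998 kcal/d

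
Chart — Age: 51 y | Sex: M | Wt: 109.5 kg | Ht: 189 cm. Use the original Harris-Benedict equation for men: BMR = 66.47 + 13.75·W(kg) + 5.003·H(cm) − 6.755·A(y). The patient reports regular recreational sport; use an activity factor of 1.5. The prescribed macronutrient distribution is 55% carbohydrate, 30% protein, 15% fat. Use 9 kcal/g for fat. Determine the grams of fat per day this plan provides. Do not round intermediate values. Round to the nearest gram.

54 g/day

Harris-Benedict: BMR = 66.47 + 13.75(109.5) + 5.003(189) − 6.755(51) = 2173.157 kcal/day.
TEE = 2173.157 × 1.5 = 3259.7355 kcal/day.
Fat energy = 15% × 3259.7355 = 488.9603 kcal.
Fat = 488.9603 ÷ 9 kcal/g = 54.3289 g.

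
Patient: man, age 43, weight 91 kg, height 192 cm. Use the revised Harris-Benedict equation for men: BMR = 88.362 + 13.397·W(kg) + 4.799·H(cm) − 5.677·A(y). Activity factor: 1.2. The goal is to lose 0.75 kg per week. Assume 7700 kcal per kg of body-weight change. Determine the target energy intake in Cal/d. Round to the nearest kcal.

Harris-Benedict: BMR = 88.362 + 13.397(91) + 4.799(192) − 5.677(43) = 1984.786 kcal/day.
TEE = 1984.786 × 1.2 = 2381.7432 kcal/day.
Required daily deficit = 0.75 × 7700 ÷ 7 = 825 kcal/day.
Target intake = 2381.7432 − 825 = 1556.7432 kcal/day.

1557 Cal/d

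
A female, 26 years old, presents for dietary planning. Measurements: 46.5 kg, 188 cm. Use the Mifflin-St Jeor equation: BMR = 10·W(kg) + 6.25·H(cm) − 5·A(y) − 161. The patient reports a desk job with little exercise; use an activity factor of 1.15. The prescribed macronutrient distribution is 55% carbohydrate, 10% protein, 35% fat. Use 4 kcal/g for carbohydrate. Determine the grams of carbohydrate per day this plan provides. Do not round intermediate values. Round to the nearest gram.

213 g/day

Mifflin-St Jeor (female): BMR = 10(46.5) + 6.25(188) − 5(26) − 161 = 465 + 1175 − 130 − 161 = 1349 kcal/day.
TEE = 1349 × 1.15 = 1551.35 kcal/day.
Carbohydrate energy = 55% × 1551.35 = 853.2425 kcal.
Carbohydrate = 853.2425 ÷ 4 kcal/g = 213.3106 g.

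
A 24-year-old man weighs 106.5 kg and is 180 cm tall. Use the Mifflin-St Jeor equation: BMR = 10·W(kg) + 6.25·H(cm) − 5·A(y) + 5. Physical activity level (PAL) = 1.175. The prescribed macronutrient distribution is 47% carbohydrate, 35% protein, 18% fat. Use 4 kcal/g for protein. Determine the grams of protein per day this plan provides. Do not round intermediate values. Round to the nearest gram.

Mifflin-St Jeor (male): BMR = 10(106.5) + 6.25(180) − 5(24) + 5 = 1065 + 1125 − 120 + 5 = 2075 kcal/day.
TEE = 2075 × 1.175 = 2438.125 kcal/day.
Protein energy = 35% × 2438.125 = 853.3438 kcal.
Protein = 853.3438 ÷ 4 kcal/g = 213.3359 g.

213 g/day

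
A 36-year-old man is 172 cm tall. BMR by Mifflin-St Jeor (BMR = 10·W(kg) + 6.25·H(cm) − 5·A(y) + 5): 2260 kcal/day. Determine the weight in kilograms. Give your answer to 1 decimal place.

2260 = 10·W + 6.25(172) − 5(36) + 5
10·W = 2260 − 900 = 1360, so W = 136 kg.

136.0 kg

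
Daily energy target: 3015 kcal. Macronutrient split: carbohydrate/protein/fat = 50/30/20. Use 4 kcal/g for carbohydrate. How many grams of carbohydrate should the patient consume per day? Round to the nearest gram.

377 g/day

Carbohydrate energy = 50% × 3015 = 1507.5 kcal.
At 4 kcal/g: 1507.5 ÷ 4 = 376.875 g.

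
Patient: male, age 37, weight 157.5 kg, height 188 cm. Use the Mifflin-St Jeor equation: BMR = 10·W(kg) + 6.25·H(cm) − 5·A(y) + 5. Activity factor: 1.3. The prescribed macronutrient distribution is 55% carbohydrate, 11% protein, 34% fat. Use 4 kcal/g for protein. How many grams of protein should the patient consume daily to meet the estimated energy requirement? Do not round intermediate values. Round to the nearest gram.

Mifflin-St Jeor (male): BMR = 10(157.5) + 6.25(188) − 5(37) + 5 = 1575 + 1175 − 185 + 5 = 2570 kcal/day.
TEE = 2570 × 1.3 = 3341 kcal/day.
Protein energy = 11% × 3341 = 367.51 kcal.
Protein = 367.51 ÷ 4 kcal/g = 91.8775 g.

92 g/day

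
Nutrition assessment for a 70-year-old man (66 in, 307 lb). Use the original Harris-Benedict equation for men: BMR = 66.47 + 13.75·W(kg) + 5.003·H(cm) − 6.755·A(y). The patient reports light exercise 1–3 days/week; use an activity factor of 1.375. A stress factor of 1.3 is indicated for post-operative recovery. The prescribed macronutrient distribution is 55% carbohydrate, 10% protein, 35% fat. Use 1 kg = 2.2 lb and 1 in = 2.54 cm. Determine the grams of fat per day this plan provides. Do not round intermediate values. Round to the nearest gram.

163 g/day

Convert to metric: weight = 307 ÷ 2.2 = 139.5455 kg; height = 66 × 2.54 = 167.64 cm.
Harris-Benedict: BMR = 66.47 + 13.75(139.5455) + 5.003(167.64) − 6.755(70) = 2351.0729 kcal/day.
TEE = 2351.0729 × 1.375 = 3232.7253 kcal/day.
With stress factor 1.3: 3232.7253 × 1.3 = 4202.5428 kcal/day.
Fat energy = 35% × 4202.5428 = 1470.89 kcal.
Fat = 1470.89 ÷ 9 kcal/g = 163.4322 g.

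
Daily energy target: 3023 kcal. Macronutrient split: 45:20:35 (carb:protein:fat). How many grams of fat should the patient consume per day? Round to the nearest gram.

118 g/day

Fat energy = 35% × 3023 = 1058.05 kcal.
At 9 kcal/g: 1058.05 ÷ 9 = 117.5611 g.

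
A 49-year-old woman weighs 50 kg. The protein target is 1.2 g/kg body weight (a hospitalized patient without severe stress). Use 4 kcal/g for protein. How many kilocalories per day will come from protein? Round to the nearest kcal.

Protein = 1.2 g/kg × 50 kg = 60 g/day.
Protein energy = 60 g × 4 kcal/g = 240 kcal/day.

240 kcal/day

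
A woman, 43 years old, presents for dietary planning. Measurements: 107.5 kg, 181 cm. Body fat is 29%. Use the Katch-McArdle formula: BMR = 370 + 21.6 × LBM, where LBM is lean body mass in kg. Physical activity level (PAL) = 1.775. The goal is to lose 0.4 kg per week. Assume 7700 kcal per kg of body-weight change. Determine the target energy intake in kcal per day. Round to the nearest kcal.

3143 kcal per day

LBM = 107.5 × (1 − 0.29) = 76.325 kg. Katch-McArdle: BMR = 370 + 21.6 × 76.325 = 2018.62 kcal/day.
TEE = 2018.62 × 1.775 = 3583.0505 kcal/day.
Required daily deficit = 0.4 × 7700 ÷ 7 = 440 kcal/day.
Target intake = 3583.0505 − 440 = 3143.0505 kcal/day.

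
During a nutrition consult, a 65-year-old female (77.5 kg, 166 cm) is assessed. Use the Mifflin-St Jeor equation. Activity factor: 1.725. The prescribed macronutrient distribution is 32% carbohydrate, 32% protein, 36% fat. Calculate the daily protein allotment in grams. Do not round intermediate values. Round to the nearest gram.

183 g/day

Mifflin-St Jeor (female): BMR = 10(77.5) + 6.25(166) − 5(65) − 161 = 775 + 1037.5 − 325 − 161 = 1326.5 kcal/day.
TEE = 1326.5 × 1.725 = 2288.2125 kcal/day.
Protein energy = 32% × 2288.2125 = 732.228 kcal.
Protein = 732.228 ÷ 4 kcal/g = 183.057 g.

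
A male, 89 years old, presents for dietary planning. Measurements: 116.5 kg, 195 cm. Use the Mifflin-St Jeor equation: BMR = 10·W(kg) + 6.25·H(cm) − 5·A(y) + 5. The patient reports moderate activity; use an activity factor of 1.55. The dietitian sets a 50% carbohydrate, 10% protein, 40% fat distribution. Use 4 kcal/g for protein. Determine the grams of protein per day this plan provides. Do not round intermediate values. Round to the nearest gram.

Mifflin-St Jeor (male): BMR = 10(116.5) + 6.25(195) − 5(89) + 5 = 1165 + 1218.75 − 445 + 5 = 1943.75 kcal/day.
TEE = 1943.75 × 1.55 = 3012.8125 kcal/day.
Protein energy = 10% × 3012.8125 = 301.2813 kcal.
Protein = 301.2813 ÷ 4 kcal/g = 75.3203 g.

75 g/day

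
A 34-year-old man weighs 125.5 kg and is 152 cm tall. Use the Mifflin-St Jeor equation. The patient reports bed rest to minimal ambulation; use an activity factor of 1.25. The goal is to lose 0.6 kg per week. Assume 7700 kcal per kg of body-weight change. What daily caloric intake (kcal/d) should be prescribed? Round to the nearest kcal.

Mifflin-St Jeor (male): BMR = 10(125.5) + 6.25(152) − 5(34) + 5 = 1255 + 950 − 170 + 5 = 2040 kcal/day.
TEE = 2040 × 1.25 = 2550 kcal/day.
Required daily deficit = 0.6 × 7700 ÷ 7 = 660 kcal/day.
Target intake = 2550 − 660 = 1890 kcal/day.

1890 kcal/d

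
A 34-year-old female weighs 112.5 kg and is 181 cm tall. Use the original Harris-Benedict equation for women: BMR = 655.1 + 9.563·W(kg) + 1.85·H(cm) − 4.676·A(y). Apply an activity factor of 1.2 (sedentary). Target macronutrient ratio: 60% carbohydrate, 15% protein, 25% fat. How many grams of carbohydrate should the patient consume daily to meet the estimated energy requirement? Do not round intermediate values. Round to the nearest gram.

Harris-Benedict: BMR = 655.1 + 9.563(112.5) + 1.85(181) − 4.676(34) = 1906.8035 kcal/day.
TEE = 1906.8035 × 1.2 = 2288.1642 kcal/day.
Carbohydrate energy = 60% × 2288.1642 = 1372.8985 kcal.
Carbohydrate = 1372.8985 ÷ 4 kcal/g = 343.2246 g.

343 g/day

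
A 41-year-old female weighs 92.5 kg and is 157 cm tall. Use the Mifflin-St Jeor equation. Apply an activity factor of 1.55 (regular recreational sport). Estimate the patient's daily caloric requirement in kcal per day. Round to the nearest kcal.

Mifflin-St Jeor (female): BMR = 10(92.5) + 6.25(157) − 5(41) − 161 = 925 + 981.25 − 205 − 161 = 1540.25 kcal/day.
TEE = BMR × activity factor = 1540.25 × 1.55 = 2387.3875 kcal/day.

2387 kcal per day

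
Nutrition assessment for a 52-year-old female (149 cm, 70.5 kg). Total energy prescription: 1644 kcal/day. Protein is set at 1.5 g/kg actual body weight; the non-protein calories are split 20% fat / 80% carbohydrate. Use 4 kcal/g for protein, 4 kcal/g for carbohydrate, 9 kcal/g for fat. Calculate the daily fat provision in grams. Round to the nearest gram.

27 g/day

Protein = 1.5 × 70.5 = 105.75 g → 105.75 × 4 = 423 kcal.
Non-protein calories = 1644 − 423 = 1221 kcal.
Fat: 20% × 1221 = 244.2 kcal; carbohydrate: 976.8 kcal.
Fat: 244.2 kcal ÷ 9 kcal/g = 27.1333 g.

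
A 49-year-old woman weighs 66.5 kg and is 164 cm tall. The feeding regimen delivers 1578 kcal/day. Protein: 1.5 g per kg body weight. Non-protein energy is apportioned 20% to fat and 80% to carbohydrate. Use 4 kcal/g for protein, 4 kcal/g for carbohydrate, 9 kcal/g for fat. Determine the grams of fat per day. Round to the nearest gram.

Protein = 1.5 × 66.5 = 99.75 g → 99.75 × 4 = 399 kcal.
Non-protein calories = 1578 − 399 = 1179 kcal.
Fat: 20% × 1179 = 235.8 kcal; carbohydrate: 943.2 kcal.
Fat: 235.8 kcal ÷ 9 kcal/g = 26.2 g.

26 g/day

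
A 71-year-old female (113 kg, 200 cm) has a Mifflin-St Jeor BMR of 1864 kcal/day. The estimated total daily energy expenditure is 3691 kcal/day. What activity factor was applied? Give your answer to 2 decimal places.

1.98

Activity factor = TEE ÷ BMR = 3691 ÷ 1864 = 1.98.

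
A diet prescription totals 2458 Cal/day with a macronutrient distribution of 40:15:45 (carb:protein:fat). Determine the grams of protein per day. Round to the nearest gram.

92 g/day

Protein energy = 15% × 2458 = 368.7 kcal.
At 4 kcal/g: 368.7 ÷ 4 = 92.175 g.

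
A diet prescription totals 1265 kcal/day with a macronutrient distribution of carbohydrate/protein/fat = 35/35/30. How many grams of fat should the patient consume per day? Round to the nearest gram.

42 g/day

Fat energy = 30% × 1265 = 379.5 kcal.
At 9 kcal/g: 379.5 ÷ 9 = 42.1667 g.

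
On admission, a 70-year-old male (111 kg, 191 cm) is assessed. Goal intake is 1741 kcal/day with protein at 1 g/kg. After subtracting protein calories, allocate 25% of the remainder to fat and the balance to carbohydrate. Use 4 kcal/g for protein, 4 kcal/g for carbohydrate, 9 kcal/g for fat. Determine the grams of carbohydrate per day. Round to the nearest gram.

Protein = 1 × 111 = 111 g → 111 × 4 = 444 kcal.
Non-protein calories = 1741 − 444 = 1297 kcal.
Fat: 25% × 1297 = 324.25 kcal; carbohydrate: 972.75 kcal.
Carbohydrate: 972.75 kcal ÷ 4 kcal/g = 243.1875 g.

243 g/day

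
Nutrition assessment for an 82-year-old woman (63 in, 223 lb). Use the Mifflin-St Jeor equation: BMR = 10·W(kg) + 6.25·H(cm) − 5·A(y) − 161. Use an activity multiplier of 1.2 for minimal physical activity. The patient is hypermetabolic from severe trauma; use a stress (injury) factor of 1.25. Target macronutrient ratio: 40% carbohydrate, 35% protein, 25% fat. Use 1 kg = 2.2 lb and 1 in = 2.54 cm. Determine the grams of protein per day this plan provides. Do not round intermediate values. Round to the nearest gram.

189 g/day

Convert to metric: weight = 223 ÷ 2.2 = 101.3636 kg; height = 63 × 2.54 = 160.02 cm.
Mifflin-St Jeor (female): BMR = 10(101.3636) + 6.25(160.02) − 5(82) − 161 = 1013.6364 + 1000.125 − 410 − 161 = 1442.7614 kcal/day.
TEE = 1442.7614 × 1.2 = 1731.3136 kcal/day.
With stress factor 1.25: 1731.3136 × 1.25 = 2164.142 kcal/day.
Protein energy = 35% × 2164.142 = 757.4497 kcal.
Protein = 757.4497 ÷ 4 kcal/g = 189.3624 g.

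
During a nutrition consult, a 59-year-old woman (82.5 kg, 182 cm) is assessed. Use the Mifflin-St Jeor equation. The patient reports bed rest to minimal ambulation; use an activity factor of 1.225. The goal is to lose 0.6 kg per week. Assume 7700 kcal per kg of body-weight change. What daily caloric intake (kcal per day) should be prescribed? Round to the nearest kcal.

Mifflin-St Jeor (female): BMR = 10(82.5) + 6.25(182) − 5(59) − 161 = 825 + 1137.5 − 295 − 161 = 1506.5 kcal/day.
TEE = 1506.5 × 1.225 = 1845.4625 kcal/day.
Required daily deficit = 0.6 × 7700 ÷ 7 = 660 kcal/day.
Target intake = 1845.4625 − 660 = 1185.4625 kcal/day.

1185 kcal per day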